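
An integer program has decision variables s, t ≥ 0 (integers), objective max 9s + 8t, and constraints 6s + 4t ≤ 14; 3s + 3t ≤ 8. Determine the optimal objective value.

The continuous relaxation peaks at (1.67, 1) with value 23.00; rounding to a feasible lattice point costs some objective.
(s,t)=(2,0): 6·2+4·0=12≤14, 3·2+3·0=6≤8, objective 18.
(s,t)=(1,1): 6·1+4·1=10≤14, 3·1+3·1=6≤8, objective 17.
(s,t)=(0,2): 6·0+4·2=8≤14, 3·0+3·2=6≤8, objective 16.
Maximum is 18 at (s,t)=(2,0).

18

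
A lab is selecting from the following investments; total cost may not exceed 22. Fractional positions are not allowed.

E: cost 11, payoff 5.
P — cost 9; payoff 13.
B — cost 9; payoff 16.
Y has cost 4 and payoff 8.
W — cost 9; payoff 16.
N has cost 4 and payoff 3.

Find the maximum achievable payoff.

40

Treat it as a binary knapsack problem.
P + B + Y: cost 9 + 9 + 4 = 22 ≤ 22, payoff 13 + 16 + 8 = 37.
B + Y + W: cost 9 + 4 + 9 = 22 ≤ 22, payoff 16 + 8 + 16 = 40.
Best is B, Y, and W with total payoff 40.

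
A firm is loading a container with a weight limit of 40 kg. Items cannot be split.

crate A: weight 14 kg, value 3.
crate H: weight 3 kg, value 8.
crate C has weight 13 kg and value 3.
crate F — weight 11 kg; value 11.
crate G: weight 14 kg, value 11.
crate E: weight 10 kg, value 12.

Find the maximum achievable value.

This is a 0-1 knapsack instance.
crate H + crate C + crate F + crate E: weight 3 + 13 + 11 + 10 = 37 ≤ 40, value 8 + 3 + 11 + 12 = 34.
crate F + crate G + crate E: weight 11 + 14 + 10 = 35 ≤ 40, value 11 + 11 + 12 = 34.
crate H + crate F + crate G + crate E: weight 3 + 11 + 14 + 10 = 38 ≤ 40, value 8 + 11 + 11 + 12 = 42.
Best is crate H, crate F, crate G, and crate E with total value 42.

42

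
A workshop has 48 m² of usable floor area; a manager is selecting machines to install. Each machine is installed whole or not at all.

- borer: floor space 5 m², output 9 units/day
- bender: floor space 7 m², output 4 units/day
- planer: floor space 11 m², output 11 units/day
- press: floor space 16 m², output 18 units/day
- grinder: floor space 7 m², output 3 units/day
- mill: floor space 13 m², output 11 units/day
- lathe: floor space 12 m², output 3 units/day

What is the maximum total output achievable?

49

This is a 0-1 knapsack instance.
Allowing fractional choices, the relaxed optimum would be about 50.7, but machines are indivisible.
borer + planer + press + mill: floor space 5 + 11 + 16 + 13 = 45 ≤ 48, output 9 + 11 + 18 + 11 = 49.
borer + bender + press + grinder + mill: floor space 5 + 7 + 16 + 7 + 13 = 48 ≤ 48, output 9 + 4 + 18 + 3 + 11 = 45.
borer + bender + planer + press + grinder: floor space 5 + 7 + 11 + 16 + 7 = 46 ≤ 48, output 9 + 4 + 11 + 18 + 3 = 45.
Best is borer, planer, press, and mill with total output 49.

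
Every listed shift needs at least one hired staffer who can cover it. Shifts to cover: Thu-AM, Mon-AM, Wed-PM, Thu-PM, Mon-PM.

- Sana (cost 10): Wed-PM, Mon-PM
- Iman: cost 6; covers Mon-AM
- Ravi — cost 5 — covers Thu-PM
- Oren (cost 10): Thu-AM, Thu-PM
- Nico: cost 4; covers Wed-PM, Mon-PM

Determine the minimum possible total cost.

The greedy cost-per-new-shift heuristic would pick Nico, Ravi, Iman, and Oren for 25, but a cheaper cover exists.
Choose Iman, Oren, and Nico: together they cover Thu-AM, Mon-AM, Wed-PM, Thu-PM, Mon-PM — every shift.
Total cost: 6 + 10 + 4 = 20.
No cover costs less than 20.

20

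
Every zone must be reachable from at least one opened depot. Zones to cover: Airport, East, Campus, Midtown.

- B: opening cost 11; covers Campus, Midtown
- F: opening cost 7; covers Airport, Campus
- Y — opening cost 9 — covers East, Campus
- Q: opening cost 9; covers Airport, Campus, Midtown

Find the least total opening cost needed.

Choose Y and Q: together they cover Airport, East, Campus, Midtown — every zone.
Total opening cost: 9 + 9 = 18.

18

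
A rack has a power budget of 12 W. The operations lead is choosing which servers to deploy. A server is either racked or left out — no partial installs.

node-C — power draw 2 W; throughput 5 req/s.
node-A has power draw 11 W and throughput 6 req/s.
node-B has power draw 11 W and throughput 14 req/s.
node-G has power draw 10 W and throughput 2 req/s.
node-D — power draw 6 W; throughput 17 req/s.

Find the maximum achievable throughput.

22

This is a 0-1 knapsack instance.
node-C + node-D: power draw 2 + 6 = 8 ≤ 12, throughput 5 + 17 = 22.
node-D: power draw 6 ≤ 12, throughput 17.
Best is node-C and node-D with total throughput 22.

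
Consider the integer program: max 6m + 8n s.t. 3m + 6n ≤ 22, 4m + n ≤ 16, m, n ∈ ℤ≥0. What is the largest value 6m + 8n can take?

(m,n)=(3,2) is feasible, giving 34.
(m,n)=(2,2) is feasible, giving 28.
No feasible integer point exceeds 34.

34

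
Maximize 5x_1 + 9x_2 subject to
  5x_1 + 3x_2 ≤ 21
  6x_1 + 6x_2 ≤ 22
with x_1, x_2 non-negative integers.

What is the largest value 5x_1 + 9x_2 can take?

(x_1,x_2)=(0,3) is feasible, giving 27.
(x_1,x_2)=(1,2) is feasible, giving 23.
(x_1,x_2)=(0,2) is feasible, giving 18.
The best lattice point is (0,3), giving 27.

27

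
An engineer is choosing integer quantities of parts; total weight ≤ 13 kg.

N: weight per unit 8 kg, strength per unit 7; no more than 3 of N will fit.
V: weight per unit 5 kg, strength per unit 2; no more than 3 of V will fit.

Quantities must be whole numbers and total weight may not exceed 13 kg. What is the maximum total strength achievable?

9

Take 1×N and 1×V: weight 13 ≤ 13, strength 1·7 + 1·2 = 9.
No other integer combination yields more.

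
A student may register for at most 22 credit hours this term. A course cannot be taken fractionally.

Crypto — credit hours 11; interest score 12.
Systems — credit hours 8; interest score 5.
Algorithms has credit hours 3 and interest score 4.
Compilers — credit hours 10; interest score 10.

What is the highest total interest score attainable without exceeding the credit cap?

22

Allowing fractional choices, the relaxed optimum would be about 24.0, but courses are indivisible.
Crypto + Systems + Algorithms: credit hours 11 + 8 + 3 = 22 ≤ 22, interest score 12 + 5 + 4 = 21.
Crypto + Compilers: credit hours 11 + 10 = 21 ≤ 22, interest score 12 + 10 = 22.
Systems + Algorithms + Compilers: credit hours 8 + 3 + 10 = 21 ≤ 22, interest score 5 + 4 + 10 = 19.
Best is Crypto and Compilers with total interest score 22.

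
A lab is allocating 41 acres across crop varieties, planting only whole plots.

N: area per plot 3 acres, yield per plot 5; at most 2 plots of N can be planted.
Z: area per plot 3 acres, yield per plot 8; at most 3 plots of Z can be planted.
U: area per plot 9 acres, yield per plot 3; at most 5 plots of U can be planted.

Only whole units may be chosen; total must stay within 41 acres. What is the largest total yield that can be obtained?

This is a bounded integer knapsack.
Z has the best ratio (8/3); taking only Z gives at most 3×8 = 24 (stopped by the supply cap of 3).
Mixing does better — 2×N, 3×Z, and 2×U: area 33 ≤ 41, yield 2·5 + 3·8 + 2·3 = 40.

40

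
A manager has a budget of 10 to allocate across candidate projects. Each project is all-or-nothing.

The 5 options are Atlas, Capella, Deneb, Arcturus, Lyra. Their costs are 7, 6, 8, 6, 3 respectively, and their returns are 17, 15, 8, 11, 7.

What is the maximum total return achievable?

Treat it as a binary knapsack problem.
Capella + Lyra: cost 6 + 3 = 9 ≤ 10, return 15 + 7 = 22.
Arcturus + Lyra: cost 6 + 3 = 9 ≤ 10, return 11 + 7 = 18.
Atlas + Lyra: cost 7 + 3 = 10 ≤ 10, return 17 + 7 = 24.
Best is Atlas and Lyra with total return 24.

24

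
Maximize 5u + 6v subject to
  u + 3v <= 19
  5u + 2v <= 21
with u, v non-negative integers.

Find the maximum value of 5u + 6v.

41

(u,v)=(1,6): 1·1+3·6=19≤19, 5·1+2·6=17≤21, objective 41.
(u,v)=(2,5): 1·2+3·5=17≤19, 5·2+2·5=20≤21, objective 40.
No feasible integer point exceeds 41.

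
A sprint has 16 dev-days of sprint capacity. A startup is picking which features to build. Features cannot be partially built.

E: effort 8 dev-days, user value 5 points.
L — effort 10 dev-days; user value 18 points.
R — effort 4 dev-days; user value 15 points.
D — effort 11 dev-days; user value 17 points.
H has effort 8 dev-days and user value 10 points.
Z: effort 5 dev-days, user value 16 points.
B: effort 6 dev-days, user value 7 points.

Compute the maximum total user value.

Allowing fractional choices, the relaxed optimum would be about 43.6, but features are indivisible.
L + Z: effort 10 + 5 = 15 ≤ 16, user value 18 + 16 = 34.
R + Z + B: effort 4 + 5 + 6 = 15 ≤ 16, user value 15 + 16 + 7 = 38.
L + R: effort 10 + 4 = 14 ≤ 16, user value 18 + 15 = 33.
Best is R, Z, and B with total user value 38.

38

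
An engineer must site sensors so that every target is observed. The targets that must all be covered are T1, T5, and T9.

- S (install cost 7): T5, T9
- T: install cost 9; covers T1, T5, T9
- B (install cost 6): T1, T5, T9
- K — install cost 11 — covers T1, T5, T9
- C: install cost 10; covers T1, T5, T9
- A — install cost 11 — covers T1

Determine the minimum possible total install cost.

This is a weighted set-cover instance.
B alone covers T1, T5, T9 — every target.
Total install cost: 6.
No cover costs less than 6.

6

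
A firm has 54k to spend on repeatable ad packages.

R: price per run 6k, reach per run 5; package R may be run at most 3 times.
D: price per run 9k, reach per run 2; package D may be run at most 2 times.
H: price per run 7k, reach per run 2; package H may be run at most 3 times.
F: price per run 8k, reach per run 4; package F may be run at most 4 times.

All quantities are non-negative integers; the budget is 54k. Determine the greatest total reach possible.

31

Take 3×R and 4×F: price 50 ≤ 54, reach 3·5 + 4·4 = 31.
R has the best ratio (5/6) and is taken to its limit of 3; remaining capacity is filled optimally with the others.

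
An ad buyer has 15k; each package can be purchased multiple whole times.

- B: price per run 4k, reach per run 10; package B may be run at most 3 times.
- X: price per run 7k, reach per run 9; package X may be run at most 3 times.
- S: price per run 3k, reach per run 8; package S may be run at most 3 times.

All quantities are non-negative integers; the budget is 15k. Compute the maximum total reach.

S has the best ratio (8/3); taking only S gives at most 3×8 = 24 (stopped by the supply cap of 3).
Mixing does better — 3×B and 1×S: price 15 ≤ 15, reach 3·10 + 1·8 = 38.

38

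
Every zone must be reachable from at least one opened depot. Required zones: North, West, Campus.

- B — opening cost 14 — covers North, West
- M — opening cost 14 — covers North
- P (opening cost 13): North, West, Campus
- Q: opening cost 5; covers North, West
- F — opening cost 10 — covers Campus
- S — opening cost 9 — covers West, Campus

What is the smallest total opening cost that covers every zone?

The greedy cost-per-new-zone heuristic would pick Q and S for 14, but a cheaper cover exists.
P alone covers North, West, Campus — every zone.
Total opening cost: 13.
No cover costs less than 13.

13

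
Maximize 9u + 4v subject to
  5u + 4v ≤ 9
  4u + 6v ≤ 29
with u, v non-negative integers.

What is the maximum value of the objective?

Relaxing integrality, the LP optimum is 16.20 at (u,v) = (1.8, 0), which is not an integer point.
(u,v)=(1,1): 5·1+4·1=9≤9, 4·1+6·1=10≤29, objective 13.
(u,v)=(1,0): 5·1+4·0=5≤9, 4·1+6·0=4≤29, objective 9.
(u,v)=(0,2): 5·0+4·2=8≤9, 4·0+6·2=12≤29, objective 8.
The best lattice point is (1,1), giving 13.

13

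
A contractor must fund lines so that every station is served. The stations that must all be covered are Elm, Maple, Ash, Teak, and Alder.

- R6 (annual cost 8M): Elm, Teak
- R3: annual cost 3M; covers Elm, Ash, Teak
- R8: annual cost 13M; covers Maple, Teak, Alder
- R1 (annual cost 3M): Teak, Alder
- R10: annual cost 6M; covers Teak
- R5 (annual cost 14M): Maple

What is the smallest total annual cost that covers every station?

This is a weighted set-cover instance.
Choose R3 and R8: together they cover Elm, Maple, Ash, Teak, Alder — every station.
Total annual cost: 3 + 13 = 16.

16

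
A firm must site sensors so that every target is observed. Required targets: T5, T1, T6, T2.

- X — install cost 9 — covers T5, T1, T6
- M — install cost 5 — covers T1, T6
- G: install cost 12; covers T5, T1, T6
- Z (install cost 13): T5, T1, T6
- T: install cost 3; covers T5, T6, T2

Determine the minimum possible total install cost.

8

Choose M and T: together they cover T5, T1, T6, T2 — every target.
Total install cost: 5 + 3 = 8.
No cover costs less than 8.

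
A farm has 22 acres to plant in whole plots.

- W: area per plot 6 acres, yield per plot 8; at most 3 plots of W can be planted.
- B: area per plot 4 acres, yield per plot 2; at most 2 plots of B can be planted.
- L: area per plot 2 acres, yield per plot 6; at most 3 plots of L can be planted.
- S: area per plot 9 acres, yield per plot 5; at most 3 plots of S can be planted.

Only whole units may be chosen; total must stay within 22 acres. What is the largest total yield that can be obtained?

This is a bounded integer knapsack.
L has the best ratio (6/2); taking only L gives at most 3×6 = 18 (stopped by the supply cap of 3).
Mixing does better — 2×W, 1×B, and 3×L: area 22 ≤ 22, yield 2·8 + 1·2 + 3·6 = 36.

36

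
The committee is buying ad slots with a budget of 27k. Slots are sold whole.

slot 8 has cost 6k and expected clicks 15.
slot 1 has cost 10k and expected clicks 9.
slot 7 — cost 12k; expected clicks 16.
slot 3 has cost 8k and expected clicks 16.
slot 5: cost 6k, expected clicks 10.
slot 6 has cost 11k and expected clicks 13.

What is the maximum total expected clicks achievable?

47

Allowing fractional choices, the relaxed optimum would be about 50.3, but ad slots are indivisible.
slot 8 + slot 3 + slot 6: cost 6 + 8 + 11 = 25 ≤ 27, expected clicks 15 + 16 + 13 = 44.
slot 8 + slot 7 + slot 3: cost 6 + 12 + 8 = 26 ≤ 27, expected clicks 15 + 16 + 16 = 47.
slot 7 + slot 3 + slot 5: cost 12 + 8 + 6 = 26 ≤ 27, expected clicks 16 + 16 + 10 = 42.
Best is slot 8, slot 7, and slot 3 with total expected clicks 47.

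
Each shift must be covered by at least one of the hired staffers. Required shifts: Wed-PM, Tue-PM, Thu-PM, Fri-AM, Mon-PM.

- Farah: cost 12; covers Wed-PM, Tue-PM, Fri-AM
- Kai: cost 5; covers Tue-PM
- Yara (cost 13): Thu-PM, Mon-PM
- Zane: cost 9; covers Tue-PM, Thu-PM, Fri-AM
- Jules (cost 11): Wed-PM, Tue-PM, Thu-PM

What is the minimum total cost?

25

The greedy cost-per-new-shift heuristic would pick Zane, Jules, and Yara for 33, but a cheaper cover exists.
Choose Farah and Yara: together they cover Wed-PM, Tue-PM, Thu-PM, Fri-AM, Mon-PM — every shift.
Total cost: 12 + 13 = 25.
No cover costs less than 25.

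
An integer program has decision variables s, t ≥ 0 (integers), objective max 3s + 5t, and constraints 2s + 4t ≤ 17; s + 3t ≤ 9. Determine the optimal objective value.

(s,t)=(8,0): 2·8+4·0=16≤17, 1·8+3·0=8≤9, objective 24.
(s,t)=(7,0): 2·7+4·0=14≤17, 1·7+3·0=7≤9, objective 21.
Maximum is 24 at (s,t)=(8,0).

24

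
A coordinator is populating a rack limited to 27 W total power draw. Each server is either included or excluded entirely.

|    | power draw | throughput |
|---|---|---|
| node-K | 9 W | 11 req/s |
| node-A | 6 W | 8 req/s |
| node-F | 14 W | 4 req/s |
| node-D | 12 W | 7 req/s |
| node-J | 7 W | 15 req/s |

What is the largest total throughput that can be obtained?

Treat it as a binary knapsack problem.
Allowing fractional choices, the relaxed optimum would be about 36.9, but servers are indivisible.
node-A + node-D + node-J: power draw 6 + 12 + 7 = 25 ≤ 27, throughput 8 + 7 + 15 = 30.
node-A + node-F + node-J: power draw 6 + 14 + 7 = 27 ≤ 27, throughput 8 + 4 + 15 = 27.
node-K + node-A + node-J: power draw 9 + 6 + 7 = 22 ≤ 27, throughput 11 + 8 + 15 = 34.
Best is node-K, node-A, and node-J with total throughput 34.

34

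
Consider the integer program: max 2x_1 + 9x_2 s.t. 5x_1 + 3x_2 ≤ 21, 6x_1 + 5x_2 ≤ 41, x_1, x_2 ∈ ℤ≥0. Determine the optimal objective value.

(x_1,x_2)=(0,7): 5·0+3·7=21≤21, 6·0+5·7=35≤41, objective 63.
(x_1,x_2)=(0,6): 5·0+3·6=18≤21, 6·0+5·6=30≤41, objective 54.
No feasible integer point exceeds 63.

63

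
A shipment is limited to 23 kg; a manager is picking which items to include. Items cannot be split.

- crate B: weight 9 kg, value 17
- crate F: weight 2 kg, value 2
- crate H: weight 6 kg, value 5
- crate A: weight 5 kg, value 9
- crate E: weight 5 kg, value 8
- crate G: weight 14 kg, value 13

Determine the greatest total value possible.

36

Allowing fractional choices, the relaxed optimum would be about 37.9, but items are indivisible.
crate B + crate F + crate H + crate A: weight 9 + 2 + 6 + 5 = 22 ≤ 23, value 17 + 2 + 5 + 9 = 33.
crate B + crate F + crate A + crate E: weight 9 + 2 + 5 + 5 = 21 ≤ 23, value 17 + 2 + 9 + 8 = 36.
crate B + crate A + crate E: weight 9 + 5 + 5 = 19 ≤ 23, value 17 + 9 + 8 = 34.
Best is crate B, crate F, crate A, and crate E with total value 36.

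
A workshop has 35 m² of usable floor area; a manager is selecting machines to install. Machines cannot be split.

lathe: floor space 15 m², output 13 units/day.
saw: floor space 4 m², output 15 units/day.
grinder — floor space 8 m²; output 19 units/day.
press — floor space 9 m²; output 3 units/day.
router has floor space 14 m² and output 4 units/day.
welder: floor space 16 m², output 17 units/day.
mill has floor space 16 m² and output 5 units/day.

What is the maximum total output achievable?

lathe + saw + grinder: floor space 15 + 4 + 8 = 27 ≤ 35, output 13 + 15 + 19 = 47.
saw + grinder + welder: floor space 4 + 8 + 16 = 28 ≤ 35, output 15 + 19 + 17 = 51.
lathe + saw + welder: floor space 15 + 4 + 16 = 35 ≤ 35, output 13 + 15 + 17 = 45.
Best is saw, grinder, and welder with total output 51.

51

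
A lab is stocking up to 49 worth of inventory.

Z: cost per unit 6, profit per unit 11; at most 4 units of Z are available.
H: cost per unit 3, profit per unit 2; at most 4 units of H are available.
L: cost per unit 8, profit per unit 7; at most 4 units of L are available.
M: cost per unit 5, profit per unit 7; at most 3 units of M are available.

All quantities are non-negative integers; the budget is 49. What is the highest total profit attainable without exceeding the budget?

72

4×Z, 3×H, and 3×M: cost 48 ≤ 49, profit 4·11 + 3·2 + 3·7 = 71.
4×Z, 1×L, and 3×M: cost 47 ≤ 49, profit 4·11 + 1·7 + 3·7 = 72.
Best is 72.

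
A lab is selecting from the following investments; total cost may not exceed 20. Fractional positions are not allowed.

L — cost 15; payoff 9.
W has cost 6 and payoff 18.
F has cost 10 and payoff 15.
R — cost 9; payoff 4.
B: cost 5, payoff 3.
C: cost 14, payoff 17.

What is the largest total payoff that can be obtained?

35

Take W and C: cost 6 + 14 = 20 ≤ 20, payoff 18 + 17 = 35.
No other feasible combination does better.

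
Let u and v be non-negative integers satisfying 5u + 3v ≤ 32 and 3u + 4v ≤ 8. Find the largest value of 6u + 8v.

(u,v)=(0,2): 5·0+3·2=6≤32, 3·0+4·2=8≤8, objective 16.
(u,v)=(1,1): 5·1+3·1=8≤32, 3·1+4·1=7≤8, objective 14.
Maximum is 16 at (u,v)=(0,2).

16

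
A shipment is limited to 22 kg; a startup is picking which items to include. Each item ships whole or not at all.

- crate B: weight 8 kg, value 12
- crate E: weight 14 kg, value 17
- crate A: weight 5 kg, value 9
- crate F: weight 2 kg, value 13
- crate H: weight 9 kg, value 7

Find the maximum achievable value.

crate B + crate A + crate F: weight 8 + 5 + 2 = 15 ≤ 22, value 12 + 9 + 13 = 34.
crate E + crate A + crate F: weight 14 + 5 + 2 = 21 ≤ 22, value 17 + 9 + 13 = 39.
crate B + crate F + crate H: weight 8 + 2 + 9 = 19 ≤ 22, value 12 + 13 + 7 = 32.
Best is crate E, crate A, and crate F with total value 39.

39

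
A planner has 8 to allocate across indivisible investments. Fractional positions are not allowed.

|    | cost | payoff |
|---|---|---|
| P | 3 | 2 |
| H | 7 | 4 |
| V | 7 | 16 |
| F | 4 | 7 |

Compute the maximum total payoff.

16

This is a 0-1 knapsack instance.
Allowing fractional choices, the relaxed optimum would be about 17.8, but investments are indivisible.
V: cost 7 ≤ 8, payoff 16.
P + F: cost 3 + 4 = 7 ≤ 8, payoff 2 + 7 = 9.
Best is V with total payoff 16.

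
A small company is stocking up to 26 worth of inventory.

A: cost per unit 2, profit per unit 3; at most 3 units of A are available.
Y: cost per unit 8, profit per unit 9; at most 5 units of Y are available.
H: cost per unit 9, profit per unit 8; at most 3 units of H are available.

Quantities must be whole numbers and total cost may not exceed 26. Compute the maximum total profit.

30

A has the best ratio (3/2); taking only A gives at most 3×3 = 9 (stopped by the supply cap of 3).
Mixing does better — 1×A and 3×Y: cost 26 ≤ 26, profit 1·3 + 3·9 = 30.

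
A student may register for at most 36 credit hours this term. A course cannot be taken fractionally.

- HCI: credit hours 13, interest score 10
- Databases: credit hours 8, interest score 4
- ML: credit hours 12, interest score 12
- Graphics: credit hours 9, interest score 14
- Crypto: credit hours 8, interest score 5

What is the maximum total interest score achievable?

This is an integer program with binary decision variables.
Allowing fractional choices, the relaxed optimum would be about 37.2, but courses are indivisible.
ML + Graphics + Crypto: credit hours 12 + 9 + 8 = 29 ≤ 36, interest score 12 + 14 + 5 = 31.
HCI + ML + Graphics: credit hours 13 + 12 + 9 = 34 ≤ 36, interest score 10 + 12 + 14 = 36.
Databases + ML + Graphics: credit hours 8 + 12 + 9 = 29 ≤ 36, interest score 4 + 12 + 14 = 30.
Best is HCI, ML, and Graphics with total interest score 36.

36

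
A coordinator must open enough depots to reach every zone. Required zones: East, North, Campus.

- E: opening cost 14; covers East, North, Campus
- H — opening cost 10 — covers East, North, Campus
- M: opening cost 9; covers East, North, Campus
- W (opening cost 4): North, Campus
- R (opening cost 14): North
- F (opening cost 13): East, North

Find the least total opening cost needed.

9

This is a weighted set-cover instance.
The greedy cost-per-new-zone heuristic would pick W and M for 13, but a cheaper cover exists.
M alone covers East, North, Campus — every zone.
Total opening cost: 9.
No cover costs less than 9.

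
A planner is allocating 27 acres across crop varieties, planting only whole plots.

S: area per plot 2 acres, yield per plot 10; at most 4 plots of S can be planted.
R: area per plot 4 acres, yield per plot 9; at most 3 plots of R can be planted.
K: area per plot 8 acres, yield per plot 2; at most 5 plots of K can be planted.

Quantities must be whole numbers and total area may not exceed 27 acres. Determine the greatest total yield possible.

S has the best ratio (10/2); taking only S gives at most 4×10 = 40 (stopped by the supply cap of 4).
Mixing does better — 4×S and 3×R: area 20 ≤ 27, yield 4·10 + 3·9 = 67.

67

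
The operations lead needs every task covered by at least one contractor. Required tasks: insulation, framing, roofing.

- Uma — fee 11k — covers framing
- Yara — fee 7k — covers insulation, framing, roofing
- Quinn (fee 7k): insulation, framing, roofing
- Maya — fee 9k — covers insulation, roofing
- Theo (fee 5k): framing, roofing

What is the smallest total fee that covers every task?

This is an integer covering problem.
Yara alone covers insulation, framing, roofing — every task.
Total fee: 7.
No cover costs less than 7.

7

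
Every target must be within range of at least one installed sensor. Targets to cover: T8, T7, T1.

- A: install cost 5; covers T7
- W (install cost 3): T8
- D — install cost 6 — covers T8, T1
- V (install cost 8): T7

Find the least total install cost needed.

This is an integer covering problem.
The greedy cost-per-new-target heuristic would pick W, A, and D for 14, but a cheaper cover exists.
Choose A and D: together they cover T8, T7, T1 — every target.
Total install cost: 5 + 6 = 11.
No cover costs less than 11.

11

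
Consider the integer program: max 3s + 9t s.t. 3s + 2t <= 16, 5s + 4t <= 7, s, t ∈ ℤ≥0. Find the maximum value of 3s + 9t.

The continuous relaxation peaks at (0, 1.75) with value 15.75; rounding to a feasible lattice point costs some objective.
(s,t)=(0,1): 3·0+2·1=2≤16, 5·0+4·1=4≤7, objective 9.
(s,t)=(1,0): 3·1+2·0=3≤16, 5·1+4·0=5≤7, objective 3.
No feasible integer point exceeds 9.

9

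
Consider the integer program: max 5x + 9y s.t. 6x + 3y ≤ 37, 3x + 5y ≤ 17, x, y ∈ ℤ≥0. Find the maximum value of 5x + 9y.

29

Relaxing integrality, the LP optimum is 30.60 at (x,y) = (0, 3.4), which is not an integer point.
(x,y)=(4,1): 6·4+3·1=27≤37, 3·4+5·1=17≤17, objective 29.
(x,y)=(0,3): 6·0+3·3=9≤37, 3·0+5·3=15≤17, objective 27.
(x,y)=(5,0): 6·5+3·0=30≤37, 3·5+5·0=15≤17, objective 25.
The best lattice point is (4,1), giving 29.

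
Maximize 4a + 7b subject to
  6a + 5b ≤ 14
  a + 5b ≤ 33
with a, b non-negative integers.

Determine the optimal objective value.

14

(a,b)=(0,2): 6·0+5·2=10≤14, 1·0+5·2=10≤33, objective 14.
(a,b)=(1,1): 6·1+5·1=11≤14, 1·1+5·1=6≤33, objective 11.
(a,b)=(0,1): 6·0+5·1=5≤14, 1·0+5·1=5≤33, objective 7.
Maximum is 14 at (a,b)=(0,2).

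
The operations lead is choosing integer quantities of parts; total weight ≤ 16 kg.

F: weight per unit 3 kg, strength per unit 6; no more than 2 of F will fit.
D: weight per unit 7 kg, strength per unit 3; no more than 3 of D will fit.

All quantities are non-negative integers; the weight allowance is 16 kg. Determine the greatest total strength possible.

15

F has the best ratio (6/3); taking only F gives at most 2×6 = 12 (stopped by the supply cap of 2).
Mixing does better — 2×F and 1×D: weight 13 ≤ 16, strength 2·6 + 1·3 = 15.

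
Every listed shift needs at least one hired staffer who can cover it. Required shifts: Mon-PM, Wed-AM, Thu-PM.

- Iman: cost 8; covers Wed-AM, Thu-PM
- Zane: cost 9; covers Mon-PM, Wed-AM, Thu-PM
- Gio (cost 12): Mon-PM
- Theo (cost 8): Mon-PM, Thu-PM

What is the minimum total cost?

Zane alone covers Mon-PM, Wed-AM, Thu-PM — every shift.
Total cost: 9.

9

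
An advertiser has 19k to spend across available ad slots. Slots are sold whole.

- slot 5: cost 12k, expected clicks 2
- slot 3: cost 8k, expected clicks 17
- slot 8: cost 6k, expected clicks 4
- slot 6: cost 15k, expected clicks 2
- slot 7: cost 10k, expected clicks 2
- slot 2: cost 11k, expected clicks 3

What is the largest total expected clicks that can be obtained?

21

slot 3 + slot 2: cost 8 + 11 = 19 ≤ 19, expected clicks 17 + 3 = 20.
slot 3 + slot 8: cost 8 + 6 = 14 ≤ 19, expected clicks 17 + 4 = 21.
Best is slot 3 and slot 8 with total expected clicks 21.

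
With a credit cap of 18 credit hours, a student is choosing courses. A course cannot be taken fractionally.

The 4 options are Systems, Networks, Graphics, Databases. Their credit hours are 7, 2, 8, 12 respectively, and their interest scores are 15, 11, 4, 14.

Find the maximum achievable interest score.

Take Systems, Networks, and Graphics: credit hours 7 + 2 + 8 = 17 ≤ 18, interest score 15 + 11 + 4 = 30.
No other feasible combination does better.

30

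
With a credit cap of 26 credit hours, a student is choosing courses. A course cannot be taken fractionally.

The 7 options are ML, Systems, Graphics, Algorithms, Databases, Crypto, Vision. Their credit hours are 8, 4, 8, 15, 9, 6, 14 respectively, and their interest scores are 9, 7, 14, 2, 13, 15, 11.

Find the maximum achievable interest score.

This is a 0-1 knapsack instance.
Allowing fractional choices, the relaxed optimum would be about 47.6, but courses are indivisible.
ML + Systems + Graphics + Crypto: credit hours 8 + 4 + 8 + 6 = 26 ≤ 26, interest score 9 + 7 + 14 + 15 = 45.
ML + Graphics + Crypto: credit hours 8 + 8 + 6 = 22 ≤ 26, interest score 9 + 14 + 15 = 38.
Graphics + Databases + Crypto: credit hours 8 + 9 + 6 = 23 ≤ 26, interest score 14 + 13 + 15 = 42.
Best is ML, Systems, Graphics, and Crypto with total interest score 45.

45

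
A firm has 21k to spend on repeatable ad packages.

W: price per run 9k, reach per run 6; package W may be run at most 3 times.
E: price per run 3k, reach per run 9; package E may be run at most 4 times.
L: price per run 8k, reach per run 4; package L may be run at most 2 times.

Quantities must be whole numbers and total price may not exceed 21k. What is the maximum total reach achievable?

This is a bounded integer knapsack.
1×W and 4×E: price 21 ≤ 21, reach 1·6 + 4·9 = 42.
4×E and 1×L: price 20 ≤ 21, reach 4·9 + 1·4 = 40.
Best is 42.

42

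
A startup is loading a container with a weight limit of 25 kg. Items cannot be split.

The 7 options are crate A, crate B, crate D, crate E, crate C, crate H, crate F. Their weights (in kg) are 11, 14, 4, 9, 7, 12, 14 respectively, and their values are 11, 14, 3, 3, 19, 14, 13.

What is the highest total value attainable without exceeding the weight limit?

Take crate D, crate C, and crate H: weight 4 + 7 + 12 = 23 ≤ 25, value 3 + 19 + 14 = 36.
No feasible combination exceeds this.

36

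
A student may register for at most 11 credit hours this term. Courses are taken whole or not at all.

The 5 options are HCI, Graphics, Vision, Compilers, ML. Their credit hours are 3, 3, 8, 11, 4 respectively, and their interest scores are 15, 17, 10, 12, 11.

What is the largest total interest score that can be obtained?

Take HCI, Graphics, and ML: credit hours 3 + 3 + 4 = 10 ≤ 11, interest score 15 + 17 + 11 = 43.
No other feasible combination does better.

43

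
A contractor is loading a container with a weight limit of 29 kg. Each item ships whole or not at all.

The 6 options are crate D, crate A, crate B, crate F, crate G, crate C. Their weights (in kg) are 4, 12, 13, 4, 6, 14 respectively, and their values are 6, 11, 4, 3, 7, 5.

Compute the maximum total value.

27

crate D + crate A + crate G: weight 4 + 12 + 6 = 22 ≤ 29, value 6 + 11 + 7 = 24.
crate D + crate A + crate F + crate G: weight 4 + 12 + 4 + 6 = 26 ≤ 29, value 6 + 11 + 3 + 7 = 27.
crate A + crate F + crate G: weight 12 + 4 + 6 = 22 ≤ 29, value 11 + 3 + 7 = 21.
Best is crate D, crate A, crate F, and crate G with total value 27.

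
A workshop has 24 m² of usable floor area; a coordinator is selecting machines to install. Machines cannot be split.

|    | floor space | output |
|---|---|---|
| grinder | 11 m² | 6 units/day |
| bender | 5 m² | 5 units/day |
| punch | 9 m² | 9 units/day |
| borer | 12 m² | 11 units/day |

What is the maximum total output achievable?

Allowing fractional choices, the relaxed optimum would be about 23.2, but machines are indivisible.
punch + borer: floor space 9 + 12 = 21 ≤ 24, output 9 + 11 = 20.
grinder + borer: floor space 11 + 12 = 23 ≤ 24, output 6 + 11 = 17.
bender + borer: floor space 5 + 12 = 17 ≤ 24, output 5 + 11 = 16.
Best is punch and borer with total output 20.

20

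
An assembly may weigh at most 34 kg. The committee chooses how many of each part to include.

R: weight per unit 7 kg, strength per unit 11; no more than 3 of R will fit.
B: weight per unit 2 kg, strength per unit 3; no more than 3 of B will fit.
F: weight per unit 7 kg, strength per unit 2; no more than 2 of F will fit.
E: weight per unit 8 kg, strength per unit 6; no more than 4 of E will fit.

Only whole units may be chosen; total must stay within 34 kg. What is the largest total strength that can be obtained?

R has the best ratio (11/7); taking only R gives at most 3×11 = 33 (stopped by the supply cap of 3).
Mixing does better — 3×R, 2×B, and 1×E: weight 33 ≤ 34, strength 3·11 + 2·3 + 1·6 = 45.

45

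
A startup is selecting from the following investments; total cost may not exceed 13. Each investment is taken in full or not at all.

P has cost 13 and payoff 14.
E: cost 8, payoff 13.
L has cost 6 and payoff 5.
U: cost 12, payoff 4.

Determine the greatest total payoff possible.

14

P: cost 13 ≤ 13, payoff 14.
E: cost 8 ≤ 13, payoff 13.
Best is P with total payoff 14.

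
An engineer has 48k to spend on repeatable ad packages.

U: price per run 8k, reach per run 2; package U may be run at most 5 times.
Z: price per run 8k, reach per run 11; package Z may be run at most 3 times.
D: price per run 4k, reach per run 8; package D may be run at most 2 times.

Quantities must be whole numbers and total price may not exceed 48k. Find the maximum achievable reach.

Take 2×U, 3×Z, and 2×D: price 48 ≤ 48, reach 2·2 + 3·11 + 2·8 = 53.
D has the best ratio (8/4) and is taken to its limit of 2; remaining capacity is filled optimally with the others.

53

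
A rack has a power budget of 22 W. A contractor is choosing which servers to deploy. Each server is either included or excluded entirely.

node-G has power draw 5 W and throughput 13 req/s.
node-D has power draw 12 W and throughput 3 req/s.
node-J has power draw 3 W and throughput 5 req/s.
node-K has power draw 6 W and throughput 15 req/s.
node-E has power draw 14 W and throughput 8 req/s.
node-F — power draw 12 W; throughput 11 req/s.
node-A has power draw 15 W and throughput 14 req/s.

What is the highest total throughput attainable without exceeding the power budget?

33

Take node-G, node-J, and node-K: power draw 5 + 3 + 6 = 14 ≤ 22, throughput 13 + 5 + 15 = 33.
No other feasible combination does better.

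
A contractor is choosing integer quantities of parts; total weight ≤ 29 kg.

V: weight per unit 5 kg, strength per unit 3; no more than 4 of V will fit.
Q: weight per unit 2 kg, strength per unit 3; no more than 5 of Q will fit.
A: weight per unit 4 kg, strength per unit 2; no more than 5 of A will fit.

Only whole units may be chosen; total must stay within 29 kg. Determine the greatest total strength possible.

Q has the best ratio (3/2); taking only Q gives at most 5×3 = 15 (stopped by the supply cap of 5).
Mixing does better — 3×V, 5×Q, and 1×A: weight 29 ≤ 29, strength 3·3 + 5·3 + 1·2 = 26.

26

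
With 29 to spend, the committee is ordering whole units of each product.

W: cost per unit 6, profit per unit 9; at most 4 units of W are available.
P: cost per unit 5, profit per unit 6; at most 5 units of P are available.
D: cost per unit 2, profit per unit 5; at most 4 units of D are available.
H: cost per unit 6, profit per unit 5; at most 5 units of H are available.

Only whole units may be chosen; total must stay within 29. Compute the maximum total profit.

48

D has the best ratio (5/2); taking only D gives at most 4×5 = 20 (stopped by the supply cap of 4).
Mixing does better — 3×W, 1×P, and 3×D: cost 29 ≤ 29, profit 3·9 + 1·6 + 3·5 = 48.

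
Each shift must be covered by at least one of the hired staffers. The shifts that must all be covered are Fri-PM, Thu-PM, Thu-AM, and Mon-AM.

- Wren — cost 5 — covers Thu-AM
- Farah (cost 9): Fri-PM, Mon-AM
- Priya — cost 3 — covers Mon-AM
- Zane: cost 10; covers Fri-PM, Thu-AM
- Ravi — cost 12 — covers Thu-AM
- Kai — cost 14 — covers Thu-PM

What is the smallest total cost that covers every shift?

The greedy cost-per-new-shift heuristic would pick Priya, Wren, Farah, and Kai for 31, but a cheaper cover exists.
Choose Priya, Zane, and Kai: together they cover Fri-PM, Thu-PM, Thu-AM, Mon-AM — every shift.
Total cost: 3 + 10 + 14 = 27.
No cover costs less than 27.

27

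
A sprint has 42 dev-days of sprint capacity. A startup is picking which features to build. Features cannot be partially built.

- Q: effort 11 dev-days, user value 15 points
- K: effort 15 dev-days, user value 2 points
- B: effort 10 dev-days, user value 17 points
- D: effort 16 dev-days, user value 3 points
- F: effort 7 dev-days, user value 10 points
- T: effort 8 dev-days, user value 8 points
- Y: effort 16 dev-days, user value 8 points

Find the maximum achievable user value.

This is an integer program with binary decision variables.
Take Q, B, F, and T: effort 11 + 10 + 7 + 8 = 36 ≤ 42, user value 15 + 17 + 10 + 8 = 50.
No other feasible combination does better.

50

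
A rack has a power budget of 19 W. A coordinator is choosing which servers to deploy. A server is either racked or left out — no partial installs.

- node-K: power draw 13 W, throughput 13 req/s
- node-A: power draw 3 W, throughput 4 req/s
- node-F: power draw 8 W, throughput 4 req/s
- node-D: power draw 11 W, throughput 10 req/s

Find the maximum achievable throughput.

17

This is an integer program with binary decision variables.
node-F + node-D: power draw 8 + 11 = 19 ≤ 19, throughput 4 + 10 = 14.
node-K + node-A: power draw 13 + 3 = 16 ≤ 19, throughput 13 + 4 = 17.
node-A + node-D: power draw 3 + 11 = 14 ≤ 19, throughput 4 + 10 = 14.
Best is node-K and node-A with total throughput 17.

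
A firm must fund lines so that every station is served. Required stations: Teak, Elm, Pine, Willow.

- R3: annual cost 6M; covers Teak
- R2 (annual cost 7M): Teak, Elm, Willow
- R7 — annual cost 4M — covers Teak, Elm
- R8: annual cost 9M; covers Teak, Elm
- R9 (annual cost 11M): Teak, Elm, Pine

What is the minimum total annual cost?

The greedy cost-per-new-station heuristic would pick R7, R2, and R9 for 22, but a cheaper cover exists.
Choose R2 and R9: together they cover Teak, Elm, Pine, Willow — every station.
Total annual cost: 7 + 11 = 18.
No cover costs less than 18.

18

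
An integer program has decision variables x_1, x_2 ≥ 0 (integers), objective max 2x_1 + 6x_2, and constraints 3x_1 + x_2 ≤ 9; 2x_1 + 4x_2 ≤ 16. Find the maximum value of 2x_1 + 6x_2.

24

(x_1,x_2)=(0,4): 3·0+1·4=4≤9, 2·0+4·4=16≤16, objective 24.
(x_1,x_2)=(1,3): 3·1+1·3=6≤9, 2·1+4·3=14≤16, objective 20.
(x_1,x_2)=(0,3): 3·0+1·3=3≤9, 2·0+4·3=12≤16, objective 18.
The best lattice point is (0,4), giving 24.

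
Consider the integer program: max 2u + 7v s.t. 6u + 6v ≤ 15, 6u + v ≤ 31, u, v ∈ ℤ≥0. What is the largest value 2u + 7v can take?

Relaxing integrality, the LP optimum is 17.50 at (u,v) = (0, 2.5), which is not an integer point.
(u,v)=(0,2): 6·0+6·2=12≤15, 6·0+1·2=2≤31, objective 14.
(u,v)=(1,1): 6·1+6·1=12≤15, 6·1+1·1=7≤31, objective 9.
The best lattice point is (0,2), giving 14.

14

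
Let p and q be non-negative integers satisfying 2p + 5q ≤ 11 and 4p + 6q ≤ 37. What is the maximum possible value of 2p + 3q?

10

Relaxing integrality, the LP optimum is 11.00 at (p,q) = (5.5, 0), which is not an integer point.
(p,q)=(5,0): 2·5+5·0=10≤11, 4·5+6·0=20≤37, objective 10.
(p,q)=(4,0): 2·4+5·0=8≤11, 4·4+6·0=16≤37, objective 8.
Maximum is 10 at (p,q)=(5,0).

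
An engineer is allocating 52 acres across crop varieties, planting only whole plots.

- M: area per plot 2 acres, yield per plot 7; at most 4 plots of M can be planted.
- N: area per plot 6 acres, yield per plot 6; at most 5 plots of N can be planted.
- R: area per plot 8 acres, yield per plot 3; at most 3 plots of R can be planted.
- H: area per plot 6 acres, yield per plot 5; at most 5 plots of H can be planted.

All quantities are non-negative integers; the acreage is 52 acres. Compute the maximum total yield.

M has the best ratio (7/2); taking only M gives at most 4×7 = 28 (stopped by the supply cap of 4).
Mixing does better — 4×M, 5×N, and 2×H: area 50 ≤ 52, yield 4·7 + 5·6 + 2·5 = 68.

68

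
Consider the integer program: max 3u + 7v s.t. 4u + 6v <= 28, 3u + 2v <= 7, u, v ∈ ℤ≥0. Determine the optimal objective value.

21

(u,v)=(0,3): 4·0+6·3=18≤28, 3·0+2·3=6≤7, objective 21.
(u,v)=(1,2): 4·1+6·2=16≤28, 3·1+2·2=7≤7, objective 17.
(u,v)=(0,2): 4·0+6·2=12≤28, 3·0+2·2=4≤7, objective 14.
Maximum is 21 at (u,v)=(0,3).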